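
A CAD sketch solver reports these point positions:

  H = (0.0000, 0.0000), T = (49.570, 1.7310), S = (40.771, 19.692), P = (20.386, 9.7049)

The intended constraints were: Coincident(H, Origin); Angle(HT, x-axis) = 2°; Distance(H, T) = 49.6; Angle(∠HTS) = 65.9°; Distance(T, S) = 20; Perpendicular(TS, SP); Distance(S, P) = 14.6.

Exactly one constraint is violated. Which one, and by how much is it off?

Distance(S, P) = 14.6 — off by 8.10.

H = (0.00, 0.00) ✓; HT at 2.000° ✓; |HT| = 49.60 ✓; ∠HTS = 65.90° ✓; |TS| = 20.00 ✓; ∠(TS, SP) = 90.00° ✓; |SP| = 22.70 ✗.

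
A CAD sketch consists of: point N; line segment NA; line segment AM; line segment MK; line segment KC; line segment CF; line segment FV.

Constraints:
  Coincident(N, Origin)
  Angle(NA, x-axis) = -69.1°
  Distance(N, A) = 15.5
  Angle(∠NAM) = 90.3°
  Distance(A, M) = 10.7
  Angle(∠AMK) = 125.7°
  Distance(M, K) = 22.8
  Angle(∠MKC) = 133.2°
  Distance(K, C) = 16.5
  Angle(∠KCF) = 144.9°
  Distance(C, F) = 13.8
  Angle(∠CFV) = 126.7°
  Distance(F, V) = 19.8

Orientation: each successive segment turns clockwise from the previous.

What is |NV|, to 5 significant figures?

26.896

∠KCF = 144.9° gives CF at 65.000° from the x-axis; with |CF| = 13.8, F = (-20.608, 22.853). ∠CFV = 126.7° gives FV at 11.700° from the x-axis; with |FV| = 19.8, V = (-1.2192, 26.868). Then |NV| = |V − N| = 26.896.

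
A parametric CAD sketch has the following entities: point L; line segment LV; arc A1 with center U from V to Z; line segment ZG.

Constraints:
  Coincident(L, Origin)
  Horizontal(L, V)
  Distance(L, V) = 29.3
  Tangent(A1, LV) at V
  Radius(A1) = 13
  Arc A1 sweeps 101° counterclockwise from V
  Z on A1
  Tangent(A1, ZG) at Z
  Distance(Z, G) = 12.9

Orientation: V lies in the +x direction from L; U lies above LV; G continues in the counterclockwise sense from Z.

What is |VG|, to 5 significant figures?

29.969

On A1, V sits at bearing -90° from U; a 101° counterclockwise sweep puts Z at bearing 11°, so Z = U + 13.0·(cos 11°, sin 11°) = (42.061, 15.481). The tangent condition forces UZ to be normal to ZG, so ZG runs along (−sin 11°, cos 11°); with |ZG| = 12.9, G = (39.600, 28.144). Then |VG| = |G − V| = 29.969.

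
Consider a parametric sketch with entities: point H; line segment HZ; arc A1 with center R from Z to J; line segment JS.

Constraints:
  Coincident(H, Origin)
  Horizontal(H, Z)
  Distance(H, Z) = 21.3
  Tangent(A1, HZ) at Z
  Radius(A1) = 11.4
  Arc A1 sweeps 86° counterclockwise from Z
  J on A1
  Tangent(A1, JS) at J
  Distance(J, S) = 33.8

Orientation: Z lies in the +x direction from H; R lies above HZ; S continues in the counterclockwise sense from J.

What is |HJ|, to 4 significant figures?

34.35

H is at the origin; H and Z share the same y with |HZ| = 21.3 and Z on the +x side, so Z = (21.30, 0.000). A1 meets HZ tangentially, so RZ is at right angles to HZ, so R = Z + (0, 11.4) = (21.30, 11.40). On A1, Z sits at bearing -90° from R; an 86° counterclockwise sweep puts J at bearing -4°, so J = R + 11.4·(cos -4°, sin -4°) = (32.67, 10.60). Then |HJ| = |J − H| = 34.35.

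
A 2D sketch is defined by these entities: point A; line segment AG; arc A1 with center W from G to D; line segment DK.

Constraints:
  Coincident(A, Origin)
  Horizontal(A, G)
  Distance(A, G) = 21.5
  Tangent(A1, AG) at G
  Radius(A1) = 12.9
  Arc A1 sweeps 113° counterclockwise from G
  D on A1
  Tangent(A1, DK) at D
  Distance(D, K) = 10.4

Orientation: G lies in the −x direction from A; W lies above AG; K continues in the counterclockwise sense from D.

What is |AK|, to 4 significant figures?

30.73

On A1, G sits at bearing -90° from W; a 113° counterclockwise sweep puts D at bearing 23°, so D = W + 12.9·(cos 23°, sin 23°) = (-9.625, 17.94). Since A1 is tangent to DK there, WD ⟂ DK, so DK runs along (−sin 23°, cos 23°); with |DK| = 10.4, K = (-13.69, 27.51). Then |AK| = |K − A| = 30.73.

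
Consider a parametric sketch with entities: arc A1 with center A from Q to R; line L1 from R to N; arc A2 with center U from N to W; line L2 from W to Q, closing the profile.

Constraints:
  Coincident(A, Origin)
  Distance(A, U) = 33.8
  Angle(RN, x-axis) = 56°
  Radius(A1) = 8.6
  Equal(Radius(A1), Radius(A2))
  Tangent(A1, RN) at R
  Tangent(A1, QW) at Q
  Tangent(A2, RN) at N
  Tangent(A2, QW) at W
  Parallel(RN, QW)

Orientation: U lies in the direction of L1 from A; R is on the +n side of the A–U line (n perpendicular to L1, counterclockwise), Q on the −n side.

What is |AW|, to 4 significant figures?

34.88

The slot axis is L1's direction at 56.0°, so u = (cos 56.0°, sin 56.0°) = (0.5592, 0.8290) and n = (−sin 56.0°, cos 56.0°) = (-0.8290, 0.5592). A is at the origin and U lies 33.8 along u from A, so U = 33.8·u = (18.90, 28.02). Tangency of A1 to both parallel lines with radius 8.6 puts R and Q at A ± 8.6·n: R = (-7.130, 4.809), Q = (7.130, -4.809). Equal radii place N and W the same way about U: N = U + 8.6·n = (11.77, 32.83), W = U − 8.6·n = (26.03, 23.21). Then |AW| = |W − A| = 34.88.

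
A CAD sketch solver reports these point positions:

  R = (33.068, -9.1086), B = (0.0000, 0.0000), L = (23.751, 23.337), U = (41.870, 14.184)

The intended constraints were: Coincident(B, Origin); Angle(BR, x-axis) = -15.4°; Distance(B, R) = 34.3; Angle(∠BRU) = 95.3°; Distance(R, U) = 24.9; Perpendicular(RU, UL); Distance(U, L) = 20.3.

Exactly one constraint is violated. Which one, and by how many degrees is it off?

Perpendicular(RU, UL) — off by 6.10°.

B = (0.00, 0.00) ✓; BR at -15.40° ✓; |BR| = 34.30 ✓; ∠BRU = 95.30° ✓; |RU| = 24.90 ✓; ∠(RU, UL) = 83.90° ✗; |UL| = 20.30 ✓.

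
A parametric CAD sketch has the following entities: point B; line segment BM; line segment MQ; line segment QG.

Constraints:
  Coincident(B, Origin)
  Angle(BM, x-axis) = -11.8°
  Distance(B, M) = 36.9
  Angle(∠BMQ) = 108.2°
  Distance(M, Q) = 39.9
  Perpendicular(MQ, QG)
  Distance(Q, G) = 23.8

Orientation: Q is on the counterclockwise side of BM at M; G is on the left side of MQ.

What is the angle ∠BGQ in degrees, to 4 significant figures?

102.3°

B is at the origin; BM runs at -11.8° with length 36.9, so M = 36.9·(cos -11.8°, sin -11.8°) = (36.12, -7.546). ∠BMQ = 108.2°, so MQ runs at -11.8° + (180° − 108.2°) = 60.00° from the x-axis; with |MQ| = 39.9, Q = M + 39.9·(cos 60.00°, sin 60.00°) = (56.07, 27.01). MQ is perpendicular to QG; with |QG| = 23.8 on the left of MQ, G = Q + 23.8·(-0.8660, 0.5000) = (35.46, 38.91). Then cos ∠BGQ = GB·GQ / (|GB||GQ|), giving 102.3°.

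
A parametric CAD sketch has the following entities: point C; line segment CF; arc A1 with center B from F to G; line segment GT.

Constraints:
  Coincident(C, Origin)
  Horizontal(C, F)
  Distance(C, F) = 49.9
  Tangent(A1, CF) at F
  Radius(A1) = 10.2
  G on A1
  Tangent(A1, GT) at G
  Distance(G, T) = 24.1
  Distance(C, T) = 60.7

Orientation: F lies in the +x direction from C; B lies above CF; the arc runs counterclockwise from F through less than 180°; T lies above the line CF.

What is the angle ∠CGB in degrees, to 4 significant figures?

11.83°

Checks: ∠(BF, FC) = 90.00° ✓; |BG| = 10.20 ✓; ∠(BG, GT) = 90.00° ✓; |GT| = 24.10 ✓; |CT| = 60.70 ✓.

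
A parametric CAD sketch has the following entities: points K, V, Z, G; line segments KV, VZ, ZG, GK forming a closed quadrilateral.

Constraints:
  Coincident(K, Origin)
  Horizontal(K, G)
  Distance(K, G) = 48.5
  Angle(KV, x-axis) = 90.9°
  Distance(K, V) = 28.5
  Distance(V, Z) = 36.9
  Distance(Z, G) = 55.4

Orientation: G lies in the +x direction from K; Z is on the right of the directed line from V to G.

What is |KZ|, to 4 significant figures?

10.15

K is at the origin; K and G share the same y with |KG| = 48.5 and G in +x, so G = (48.5, 0). KV runs at 90.9° with |KV| = 28.5, so V = (-0.4477, 28.50). Z is determined by |VZ| = 36.9 and |ZG| = 55.4 together: it lies at the intersection of circle(V, 36.9) and circle(G, 55.4). With |VG| = 56.64, the foot of the radical line on VG is 13.25 from V and the perpendicular offset is √(36.9² − 13.25²) = 34.44. Taking the right-of-VG solution: Z = (-6.329, -7.932).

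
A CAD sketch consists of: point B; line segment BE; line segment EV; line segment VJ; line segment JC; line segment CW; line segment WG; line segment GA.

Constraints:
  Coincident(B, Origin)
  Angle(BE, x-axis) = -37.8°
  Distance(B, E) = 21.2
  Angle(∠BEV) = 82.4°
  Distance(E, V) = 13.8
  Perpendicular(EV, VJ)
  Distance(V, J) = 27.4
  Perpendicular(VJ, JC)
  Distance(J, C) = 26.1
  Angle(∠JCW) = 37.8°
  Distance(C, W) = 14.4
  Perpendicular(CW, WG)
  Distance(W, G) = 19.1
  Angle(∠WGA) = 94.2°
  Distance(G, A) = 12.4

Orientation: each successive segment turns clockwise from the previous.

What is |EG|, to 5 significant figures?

35.351

B is at the origin; BE runs at -37.8° with length 21.2, so E = (16.751, -12.994). ∠BEV = 82.4° gives EV at -135.40° from the x-axis; with |EV| = 13.8, V = (6.9253, -22.683). EV is perpendicular to VJ, so VJ runs at 134.60°; with |VJ| = 27.4, J = (-12.314, -3.1738). The perpendicularity gives JC at right angles to VJ, so JC runs at 44.600°; with |JC| = 26.1, C = (6.2702, 15.152). ∠JCW = 37.8° gives CW at -97.600° from the x-axis; with |CW| = 14.4, W = (4.3657, 0.87886). CW ⟂ WG, so WG runs at 172.40°; with |WG| = 19.1, G = (-14.566, 3.4050). Then |EG| = |G − E| = 35.351.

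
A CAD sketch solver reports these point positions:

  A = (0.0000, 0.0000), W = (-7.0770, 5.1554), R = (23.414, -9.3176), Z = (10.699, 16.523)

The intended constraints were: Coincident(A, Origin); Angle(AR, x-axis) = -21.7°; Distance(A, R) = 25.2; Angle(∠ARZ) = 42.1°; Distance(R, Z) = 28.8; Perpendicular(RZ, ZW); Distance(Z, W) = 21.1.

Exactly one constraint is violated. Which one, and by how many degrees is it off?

Perpendicular(RZ, ZW) — off by 6.40°.

A = (0.00, 0.00) ✓; AR at -21.70° ✓; |AR| = 25.20 ✓; ∠ARZ = 42.10° ✓; |RZ| = 28.80 ✓; ∠(RZ, ZW) = 96.40° ✗; |ZW| = 21.10 ✓.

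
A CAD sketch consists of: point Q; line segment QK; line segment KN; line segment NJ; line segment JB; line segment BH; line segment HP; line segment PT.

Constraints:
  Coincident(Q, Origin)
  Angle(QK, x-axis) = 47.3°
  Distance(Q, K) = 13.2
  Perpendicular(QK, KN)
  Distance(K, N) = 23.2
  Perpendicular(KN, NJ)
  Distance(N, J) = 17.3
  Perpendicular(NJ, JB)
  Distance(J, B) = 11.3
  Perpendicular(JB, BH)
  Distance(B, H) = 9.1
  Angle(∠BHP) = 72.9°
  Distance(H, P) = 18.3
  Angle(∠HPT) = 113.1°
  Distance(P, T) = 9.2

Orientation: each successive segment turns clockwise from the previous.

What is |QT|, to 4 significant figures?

31.81

∠BHP = 72.9° gives HP at -59.80° from the x-axis; with |HP| = 18.3, P = (21.34, -20.21). ∠HPT = 113.1° gives PT at -126.7° from the x-axis; with |PT| = 9.2, T = (15.84, -27.59). Then |QT| = |T − Q| = 31.81.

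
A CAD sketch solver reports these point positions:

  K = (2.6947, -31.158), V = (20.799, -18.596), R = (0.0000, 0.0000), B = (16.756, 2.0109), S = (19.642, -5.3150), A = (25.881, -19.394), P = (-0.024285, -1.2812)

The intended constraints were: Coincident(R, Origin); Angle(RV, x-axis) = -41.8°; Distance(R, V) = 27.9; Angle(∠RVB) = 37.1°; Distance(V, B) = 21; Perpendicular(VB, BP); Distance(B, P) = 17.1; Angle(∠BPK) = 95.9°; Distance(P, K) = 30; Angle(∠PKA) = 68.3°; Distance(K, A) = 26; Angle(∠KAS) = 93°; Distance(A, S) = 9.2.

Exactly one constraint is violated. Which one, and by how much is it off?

Distance(A, S) = 9.2 — off by 6.20.

R = (0.00, 0.00) ✓; RV at -41.80° ✓; |RV| = 27.90 ✓; ∠RVB = 37.10° ✓; |VB| = 21.00 ✓; ∠(VB, BP) = 90.00° ✓; |BP| = 17.10 ✓; ∠BPK = 95.90° ✓; |PK| = 30.00 ✓; ∠PKA = 68.30° ✓; |KA| = 26.00 ✓; ∠KAS = 93.00° ✓; |AS| = 15.40 ✗.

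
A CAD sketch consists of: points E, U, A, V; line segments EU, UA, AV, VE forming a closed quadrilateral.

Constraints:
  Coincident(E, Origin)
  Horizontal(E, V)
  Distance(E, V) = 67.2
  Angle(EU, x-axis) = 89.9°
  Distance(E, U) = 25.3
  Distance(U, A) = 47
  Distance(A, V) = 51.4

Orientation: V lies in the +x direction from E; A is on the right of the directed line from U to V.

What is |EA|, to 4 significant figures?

25.95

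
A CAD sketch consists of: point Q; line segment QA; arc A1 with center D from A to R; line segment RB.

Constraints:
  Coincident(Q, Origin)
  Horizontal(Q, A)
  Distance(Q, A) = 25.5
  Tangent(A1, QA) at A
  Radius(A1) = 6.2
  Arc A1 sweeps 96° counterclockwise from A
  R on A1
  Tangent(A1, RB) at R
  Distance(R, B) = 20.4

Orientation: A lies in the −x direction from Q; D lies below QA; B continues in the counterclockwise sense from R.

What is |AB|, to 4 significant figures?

27.43

On A1, A sits at bearing 90° from D; a 96° counterclockwise sweep puts R at bearing 186°, so R = D + 6.2·(cos 186°, sin 186°) = (-31.67, -6.848). Tangency of A1 to RB means the radius DR is perpendicular to RB, so RB runs along (−sin 186°, cos 186°); with |RB| = 20.4, B = (-29.53, -27.14). Then |AB| = |B − A| = 27.43.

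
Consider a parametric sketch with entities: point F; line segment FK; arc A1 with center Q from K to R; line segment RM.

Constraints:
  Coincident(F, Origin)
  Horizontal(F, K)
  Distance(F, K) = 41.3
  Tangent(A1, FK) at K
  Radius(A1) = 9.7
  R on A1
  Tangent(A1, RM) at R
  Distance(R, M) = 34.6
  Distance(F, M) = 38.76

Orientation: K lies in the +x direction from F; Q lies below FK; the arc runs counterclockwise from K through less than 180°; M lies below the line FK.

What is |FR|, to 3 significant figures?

33.2

F is at the origin; F and K share the same y with |FK| = 41.3 and K on the +x side, so K = (41.3, 0.00). Since A1 is tangent to FK there, QK ⟂ FK, so Q = K + (0, -9.7) = (41.3, -9.70). Since QR ⟂ RM (tangency), |QM| = √(9.7² + 34.6²) = 35.9 regardless of where R sits on A1. So M lies on both circle(F, 38.76) and circle(Q, 35.9); the below-FK intersection is M = (16.1, -35.3). R is the foot of the tangent from M: R = (32.8, -5.00).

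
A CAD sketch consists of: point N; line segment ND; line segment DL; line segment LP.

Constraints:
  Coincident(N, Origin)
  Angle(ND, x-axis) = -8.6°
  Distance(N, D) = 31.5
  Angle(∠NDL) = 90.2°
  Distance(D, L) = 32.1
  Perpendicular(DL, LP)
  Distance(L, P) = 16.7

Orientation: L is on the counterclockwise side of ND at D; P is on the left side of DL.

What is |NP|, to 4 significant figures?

35.45

N is at the origin; ND runs at -8.6° with length 31.5, so D = 31.5·(cos -8.6°, sin -8.6°) = (31.15, -4.710). ∠NDL = 90.2°, so DL runs at -8.6° + (180° − 90.2°) = 81.20° from the x-axis; with |DL| = 32.1, L = D + 32.1·(cos 81.20°, sin 81.20°) = (36.06, 27.01). DL ⟂ LP; with |LP| = 16.7 on the left of DL, P = L + 16.7·(-0.9882, 0.1530) = (19.55, 29.57). Then |NP| = |P − N| = 35.45.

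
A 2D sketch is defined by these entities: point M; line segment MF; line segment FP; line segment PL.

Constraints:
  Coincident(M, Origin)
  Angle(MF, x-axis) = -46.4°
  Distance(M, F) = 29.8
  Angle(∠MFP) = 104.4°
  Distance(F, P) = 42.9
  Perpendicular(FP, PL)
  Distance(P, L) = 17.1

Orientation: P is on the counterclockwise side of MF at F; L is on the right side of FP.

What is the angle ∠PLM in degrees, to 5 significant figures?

47.585°

M is at the origin; MF runs at -46.4° with length 29.8, so F = 29.8·(cos -46.4°, sin -46.4°) = (20.551, -21.580). ∠MFP = 104.4°, so FP runs at -46.4° + (180° − 104.4°) = 29.200° from the x-axis; with |FP| = 42.9, P = F + 42.9·(cos 29.200°, sin 29.200°) = (57.999, -0.65114). FP is perpendicular to PL; with |PL| = 17.1 on the right of FP, L = P + 17.1·(0.48786, -0.87292) = (66.341, -15.578). Then cos ∠PLM = LP·LM / (|LP||LM|), giving 47.585°.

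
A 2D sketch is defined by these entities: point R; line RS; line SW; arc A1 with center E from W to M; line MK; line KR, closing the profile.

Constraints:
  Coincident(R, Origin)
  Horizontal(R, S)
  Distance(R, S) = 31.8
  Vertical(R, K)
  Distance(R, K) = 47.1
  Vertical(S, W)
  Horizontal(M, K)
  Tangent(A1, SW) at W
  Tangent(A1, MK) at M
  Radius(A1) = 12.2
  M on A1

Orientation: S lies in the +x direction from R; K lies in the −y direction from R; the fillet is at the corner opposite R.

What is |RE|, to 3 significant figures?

40.0

R is at the origin; RS is horizontal with |RS| = 31.8 and S on the +x side, so S = (31.8, 0.00). RK is vertical with |RK| = 47.1 and K on the −y side, so K = (0.00, -47.1). The virtual corner opposite R is at (31.8, -47.1). The tangent condition forces EW to be normal to SW and since A1 is tangent to MK there, EM ⟂ MK, with radius 12.2, so the center E sits 12.2 in from both sides at E = (19.6, -34.9). Then |RE| = |E − R| = 40.0.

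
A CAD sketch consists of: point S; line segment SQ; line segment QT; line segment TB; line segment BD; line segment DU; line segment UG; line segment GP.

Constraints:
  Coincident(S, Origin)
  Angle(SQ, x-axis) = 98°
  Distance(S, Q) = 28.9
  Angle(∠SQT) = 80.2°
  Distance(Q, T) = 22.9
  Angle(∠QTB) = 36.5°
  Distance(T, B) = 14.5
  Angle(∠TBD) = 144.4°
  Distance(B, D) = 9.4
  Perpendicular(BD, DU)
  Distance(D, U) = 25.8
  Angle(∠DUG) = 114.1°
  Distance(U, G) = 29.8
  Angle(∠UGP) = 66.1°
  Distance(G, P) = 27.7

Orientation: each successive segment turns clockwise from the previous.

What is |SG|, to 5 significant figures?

62.680

S is at the origin; SQ runs at 98.0° with length 28.9, so Q = (-4.0221, 28.619). ∠SQT = 80.2° gives QT at -1.8000° from the x-axis; with |QT| = 22.9, T = (18.867, 27.899). ∠QTB = 36.5° gives TB at -145.30° from the x-axis; with |TB| = 14.5, B = (6.9455, 19.645). ∠TBD = 144.4° gives BD at 179.10° from the x-axis; with |BD| = 9.4, D = (-2.4533, 19.793). The perpendicularity gives DU at right angles to BD, so DU runs at 89.100°; with |DU| = 25.8, U = (-2.0481, 45.589). ∠DUG = 114.1° gives UG at 23.200° from the x-axis; with |UG| = 29.8, G = (25.342, 57.329). Then |SG| = |G − S| = 62.680.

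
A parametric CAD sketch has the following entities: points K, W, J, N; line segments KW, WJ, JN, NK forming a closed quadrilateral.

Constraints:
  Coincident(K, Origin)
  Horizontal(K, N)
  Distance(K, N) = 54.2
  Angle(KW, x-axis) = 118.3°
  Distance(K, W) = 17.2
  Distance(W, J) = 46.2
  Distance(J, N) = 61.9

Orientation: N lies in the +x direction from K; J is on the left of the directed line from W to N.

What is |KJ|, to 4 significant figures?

55.46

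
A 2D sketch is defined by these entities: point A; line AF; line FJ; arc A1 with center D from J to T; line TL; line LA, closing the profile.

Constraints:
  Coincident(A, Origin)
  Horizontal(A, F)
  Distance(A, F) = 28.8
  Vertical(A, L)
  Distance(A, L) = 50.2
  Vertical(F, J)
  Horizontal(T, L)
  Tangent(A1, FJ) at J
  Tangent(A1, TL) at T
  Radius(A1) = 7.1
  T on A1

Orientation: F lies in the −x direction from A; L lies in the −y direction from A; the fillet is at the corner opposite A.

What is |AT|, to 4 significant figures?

54.69

A is at the origin; A and F share the same y with |AF| = 28.8 and F on the −x side, so F = (-28.80, 0.000). A and L share the same x with |AL| = 50.2 and L on the −y side, so L = (0.000, -50.20). The virtual corner opposite A is at (-28.80, -50.20). The tangent condition forces DJ to be normal to FJ and A1 meets TL tangentially, so DT is at right angles to TL, with radius 7.1, so the center D sits 7.1 in from both sides at D = (-21.70, -43.10). That places the tangent points at J = (-28.80, -43.10) on FJ and T = (-21.70, -50.20) on TL. Then |AT| = |T − A| = 54.69.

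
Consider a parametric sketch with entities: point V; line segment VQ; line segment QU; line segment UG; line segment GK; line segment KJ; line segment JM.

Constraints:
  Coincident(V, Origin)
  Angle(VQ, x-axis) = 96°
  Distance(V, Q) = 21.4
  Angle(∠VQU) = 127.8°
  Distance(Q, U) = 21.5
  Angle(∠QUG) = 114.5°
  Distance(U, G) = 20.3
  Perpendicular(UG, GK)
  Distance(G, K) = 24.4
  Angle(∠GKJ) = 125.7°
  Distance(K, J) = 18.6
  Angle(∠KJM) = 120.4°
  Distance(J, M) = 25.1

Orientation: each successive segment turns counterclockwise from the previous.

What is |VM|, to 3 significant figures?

23.1

∠GKJ = 125.7° gives KJ at -2.00° from the x-axis; with |KJ| = 18.6, J = (-5.27, 0.400). ∠KJM = 120.4° gives JM at 57.6° from the x-axis; with |JM| = 25.1, M = (8.18, 21.6). Then |VM| = |M − V| = 23.1.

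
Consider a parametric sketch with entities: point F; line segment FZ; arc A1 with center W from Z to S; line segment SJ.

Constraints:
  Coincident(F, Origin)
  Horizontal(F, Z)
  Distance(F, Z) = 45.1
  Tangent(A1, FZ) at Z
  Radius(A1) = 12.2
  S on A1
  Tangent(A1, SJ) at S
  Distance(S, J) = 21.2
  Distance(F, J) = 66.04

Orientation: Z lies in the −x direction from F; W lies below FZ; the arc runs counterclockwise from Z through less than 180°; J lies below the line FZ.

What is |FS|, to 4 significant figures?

58.64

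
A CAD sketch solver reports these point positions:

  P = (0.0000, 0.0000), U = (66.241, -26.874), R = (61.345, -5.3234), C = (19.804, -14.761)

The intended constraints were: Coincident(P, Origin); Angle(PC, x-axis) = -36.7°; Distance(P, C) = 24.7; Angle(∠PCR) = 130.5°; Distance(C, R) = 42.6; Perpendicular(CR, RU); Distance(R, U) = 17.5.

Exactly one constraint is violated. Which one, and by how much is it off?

Distance(R, U) = 17.5 — off by 4.60.

P = (0.00, 0.00) ✓; PC at -36.70° ✓; |PC| = 24.70 ✓; ∠PCR = 130.5° ✓; |CR| = 42.60 ✓; ∠(CR, RU) = 90.00° ✓; |RU| = 22.10 ✗.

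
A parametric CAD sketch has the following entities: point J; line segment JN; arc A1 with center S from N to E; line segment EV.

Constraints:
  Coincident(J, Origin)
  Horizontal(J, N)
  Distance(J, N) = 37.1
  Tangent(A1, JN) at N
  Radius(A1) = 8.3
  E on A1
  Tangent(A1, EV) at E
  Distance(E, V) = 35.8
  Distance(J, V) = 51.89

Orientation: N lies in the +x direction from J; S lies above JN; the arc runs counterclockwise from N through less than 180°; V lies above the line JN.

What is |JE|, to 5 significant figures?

46.079

J is at the origin; JN is horizontal with |JN| = 37.1 and N on the +x side, so N = (37.100, 0.0000). Since A1 is tangent to JN there, SN ⟂ JN, so S = N + (0, 8.3) = (37.100, 8.3000). Since SE ⟂ EV (tangency), |SV| = √(8.3² + 35.8²) = 36.750 regardless of where E sits on A1. So V lies on both circle(J, 51.89) and circle(S, 36.750); the above-JN intersection is V = (27.757, 43.842). E is the foot of the tangent from V: E = (44.443, 12.169).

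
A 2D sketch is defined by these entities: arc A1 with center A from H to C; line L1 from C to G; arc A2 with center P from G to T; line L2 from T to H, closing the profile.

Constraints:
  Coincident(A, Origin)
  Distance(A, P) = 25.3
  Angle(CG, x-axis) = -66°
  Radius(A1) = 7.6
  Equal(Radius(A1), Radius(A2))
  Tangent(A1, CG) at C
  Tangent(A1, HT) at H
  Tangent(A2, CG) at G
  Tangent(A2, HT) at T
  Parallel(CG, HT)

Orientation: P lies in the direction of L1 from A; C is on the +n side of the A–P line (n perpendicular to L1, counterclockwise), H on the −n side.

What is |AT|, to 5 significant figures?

26.417

The slot axis is L1's direction at -66.0°, so u = (cos -66.0°, sin -66.0°) = (0.40674, -0.91355) and n = (−sin -66.0°, cos -66.0°) = (0.91355, 0.40674). A is at the origin and P lies 25.3 along u from A, so P = 25.3·u = (10.290, -23.113). Tangency of A1 to both parallel lines with radius 7.6 puts C and H at A ± 7.6·n: C = (6.9429, 3.0912), H = (-6.9429, -3.0912). Equal radii place G and T the same way about P: G = P + 7.6·n = (17.233, -20.022), T = P − 7.6·n = (3.3475, -26.204). Then |AT| = |T − A| = 26.417.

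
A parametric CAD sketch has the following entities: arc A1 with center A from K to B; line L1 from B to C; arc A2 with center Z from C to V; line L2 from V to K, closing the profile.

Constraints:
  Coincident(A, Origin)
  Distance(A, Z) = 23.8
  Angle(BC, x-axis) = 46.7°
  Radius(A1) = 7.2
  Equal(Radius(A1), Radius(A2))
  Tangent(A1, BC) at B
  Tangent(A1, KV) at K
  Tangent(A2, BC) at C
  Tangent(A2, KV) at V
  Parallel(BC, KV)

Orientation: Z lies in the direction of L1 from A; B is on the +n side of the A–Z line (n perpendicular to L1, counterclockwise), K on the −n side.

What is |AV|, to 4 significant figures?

24.87

The slot axis is L1's direction at 46.7°, so u = (cos 46.7°, sin 46.7°) = (0.6858, 0.7278) and n = (−sin 46.7°, cos 46.7°) = (-0.7278, 0.6858). A is at the origin and Z lies 23.8 along u from A, so Z = 23.8·u = (16.32, 17.32). Tangency of A1 to both parallel lines with radius 7.2 puts B and K at A ± 7.2·n: B = (-5.240, 4.938), K = (5.240, -4.938). Equal radii place C and V the same way about Z: C = Z + 7.2·n = (11.08, 22.26), V = Z − 7.2·n = (21.56, 12.38). Then |AV| = |V − A| = 24.87.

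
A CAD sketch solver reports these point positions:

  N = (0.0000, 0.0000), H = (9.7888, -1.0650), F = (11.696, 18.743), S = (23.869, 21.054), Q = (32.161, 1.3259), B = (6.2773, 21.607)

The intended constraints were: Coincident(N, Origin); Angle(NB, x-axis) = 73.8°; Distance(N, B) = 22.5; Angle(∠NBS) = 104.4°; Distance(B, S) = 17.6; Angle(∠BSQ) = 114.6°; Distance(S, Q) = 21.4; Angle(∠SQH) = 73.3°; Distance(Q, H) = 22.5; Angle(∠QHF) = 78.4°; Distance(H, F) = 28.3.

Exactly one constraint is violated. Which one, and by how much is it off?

Distance(H, F) = 28.3 — off by 8.40.

N = (0.00, 0.00) ✓; NB at 73.80° ✓; |NB| = 22.50 ✓; ∠NBS = 104.4° ✓; |BS| = 17.60 ✓; ∠BSQ = 114.6° ✓; |SQ| = 21.40 ✓; ∠SQH = 73.30° ✓; |QH| = 22.50 ✓; ∠QHF = 78.40° ✓; |HF| = 19.90 ✗.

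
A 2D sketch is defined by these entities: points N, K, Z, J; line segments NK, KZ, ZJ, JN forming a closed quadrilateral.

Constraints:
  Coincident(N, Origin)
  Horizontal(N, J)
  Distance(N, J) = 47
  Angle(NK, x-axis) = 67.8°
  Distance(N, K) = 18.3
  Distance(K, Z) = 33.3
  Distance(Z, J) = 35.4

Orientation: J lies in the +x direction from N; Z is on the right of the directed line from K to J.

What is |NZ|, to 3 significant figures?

21.5

Checks: |KZ| = 33.30 ✓; |ZJ| = 35.40 ✓.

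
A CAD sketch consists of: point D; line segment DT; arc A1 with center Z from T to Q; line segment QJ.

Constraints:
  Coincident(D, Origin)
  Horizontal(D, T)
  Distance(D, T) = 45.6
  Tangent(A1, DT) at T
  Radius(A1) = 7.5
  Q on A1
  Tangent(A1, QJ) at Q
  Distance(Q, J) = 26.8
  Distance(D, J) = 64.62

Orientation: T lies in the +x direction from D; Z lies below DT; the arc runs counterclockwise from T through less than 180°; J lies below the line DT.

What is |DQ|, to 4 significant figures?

41.26

D is at the origin; D and T share the same y with |DT| = 45.6 and T on the +x side, so T = (45.60, 0.000). Since A1 is tangent to DT there, ZT ⟂ DT, so Z = T + (0, -7.5) = (45.60, -7.500). Since ZQ ⟂ QJ (tangency), |ZJ| = √(7.5² + 26.8²) = 27.83 regardless of where Q sits on A1. So J lies on both circle(D, 64.62) and circle(Z, 27.83); the below-DT intersection is J = (55.18, -33.63). Q is the foot of the tangent from J: Q = (39.51, -11.88).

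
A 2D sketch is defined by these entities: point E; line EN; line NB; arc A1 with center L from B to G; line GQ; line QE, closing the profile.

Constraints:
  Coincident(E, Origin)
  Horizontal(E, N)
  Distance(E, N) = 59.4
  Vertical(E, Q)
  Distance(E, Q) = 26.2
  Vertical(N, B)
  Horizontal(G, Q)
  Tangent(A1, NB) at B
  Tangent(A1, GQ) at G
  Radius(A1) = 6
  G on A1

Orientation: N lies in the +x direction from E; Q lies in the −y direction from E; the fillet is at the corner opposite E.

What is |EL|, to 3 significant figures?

57.1

E is at the origin; E and N share the same y with |EN| = 59.4 and N on the +x side, so N = (59.4, 0.00). EQ is vertical with |EQ| = 26.2 and Q on the −y side, so Q = (0.00, -26.2). The virtual corner opposite E is at (59.4, -26.2). Since A1 is tangent to NB there, LB ⟂ NB and tangency of A1 to GQ means the radius LG is perpendicular to GQ, with radius 6.0, so the center L sits 6.0 in from both sides at L = (53.4, -20.2). Then |EL| = |L − E| = 57.1.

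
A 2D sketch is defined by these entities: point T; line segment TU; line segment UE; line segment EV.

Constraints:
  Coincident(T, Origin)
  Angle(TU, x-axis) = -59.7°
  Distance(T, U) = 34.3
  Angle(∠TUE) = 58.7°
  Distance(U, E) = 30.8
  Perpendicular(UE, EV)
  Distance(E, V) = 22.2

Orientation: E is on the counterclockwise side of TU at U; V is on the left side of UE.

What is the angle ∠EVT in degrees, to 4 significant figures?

118.7°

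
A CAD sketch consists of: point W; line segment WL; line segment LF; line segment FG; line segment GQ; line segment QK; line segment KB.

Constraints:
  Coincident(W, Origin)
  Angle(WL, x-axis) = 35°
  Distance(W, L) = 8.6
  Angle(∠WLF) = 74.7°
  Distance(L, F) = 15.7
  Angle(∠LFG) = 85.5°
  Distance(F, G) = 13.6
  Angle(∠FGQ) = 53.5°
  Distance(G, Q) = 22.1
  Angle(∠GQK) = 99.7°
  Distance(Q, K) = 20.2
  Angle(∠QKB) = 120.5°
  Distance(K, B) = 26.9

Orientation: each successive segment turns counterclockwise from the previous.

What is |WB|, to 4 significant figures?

42.15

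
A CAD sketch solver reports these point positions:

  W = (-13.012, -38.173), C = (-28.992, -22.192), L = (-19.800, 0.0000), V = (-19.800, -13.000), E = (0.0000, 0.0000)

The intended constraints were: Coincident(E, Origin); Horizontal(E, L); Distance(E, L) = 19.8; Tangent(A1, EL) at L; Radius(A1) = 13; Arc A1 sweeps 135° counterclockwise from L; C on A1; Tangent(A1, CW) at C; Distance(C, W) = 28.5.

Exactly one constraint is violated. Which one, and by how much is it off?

Distance(C, W) = 28.5 — off by 5.90.

E = (0.00, 0.00) ✓; E.y = 0.00, L.y = 0.00 ✓; |EL| = 19.80 ✓; ∠(VL, LE) = 90.00° ✓; |VL| = 13.00 ✓; bearing(V→C) − bearing(V→L) = 135.0° ✓; |VC| = 13.00 ✓; ∠(VC, CW) = 90.00° ✓; |CW| = 22.60 ✗.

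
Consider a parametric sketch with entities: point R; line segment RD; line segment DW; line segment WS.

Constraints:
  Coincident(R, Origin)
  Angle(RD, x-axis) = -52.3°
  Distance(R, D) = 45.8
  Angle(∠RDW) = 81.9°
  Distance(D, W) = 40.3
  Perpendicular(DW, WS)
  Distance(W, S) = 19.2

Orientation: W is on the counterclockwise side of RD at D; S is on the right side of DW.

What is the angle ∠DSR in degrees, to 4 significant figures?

36.85°

∠RDW = 81.9°, so DW runs at -52.3° + (180° − 81.9°) = 45.80° from the x-axis; with |DW| = 40.3, W = D + 40.3·(cos 45.80°, sin 45.80°) = (56.10, -7.347). The perpendicularity gives WS at right angles to DW; with |WS| = 19.2 on the right of DW, S = W + 19.2·(0.7169, -0.6972) = (69.87, -20.73). Then cos ∠DSR = SD·SR / (|SD||SR|), giving 36.85°.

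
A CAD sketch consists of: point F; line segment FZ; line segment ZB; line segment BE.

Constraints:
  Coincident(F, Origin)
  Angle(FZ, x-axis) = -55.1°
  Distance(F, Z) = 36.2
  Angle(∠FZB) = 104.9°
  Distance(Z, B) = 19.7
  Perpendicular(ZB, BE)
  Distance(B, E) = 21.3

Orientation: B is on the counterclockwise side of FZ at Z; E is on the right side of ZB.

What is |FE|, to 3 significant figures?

63.3

∠FZB = 104.9°, so ZB runs at -55.1° + (180° − 104.9°) = 20.0° from the x-axis; with |ZB| = 19.7, B = Z + 19.7·(cos 20.0°, sin 20.0°) = (39.2, -23.0). The perpendicularity gives BE at right angles to ZB; with |BE| = 21.3 on the right of ZB, E = B + 21.3·(0.342, -0.940) = (46.5, -43.0). Then |FE| = |E − F| = 63.3.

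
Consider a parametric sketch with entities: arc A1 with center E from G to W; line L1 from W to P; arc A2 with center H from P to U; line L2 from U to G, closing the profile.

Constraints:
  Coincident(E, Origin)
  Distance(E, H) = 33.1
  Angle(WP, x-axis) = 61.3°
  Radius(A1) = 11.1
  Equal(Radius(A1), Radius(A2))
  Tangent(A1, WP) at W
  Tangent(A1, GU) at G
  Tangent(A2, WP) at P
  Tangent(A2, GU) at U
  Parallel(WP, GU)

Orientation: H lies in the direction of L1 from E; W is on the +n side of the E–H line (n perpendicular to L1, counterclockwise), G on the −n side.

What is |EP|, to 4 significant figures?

34.91

Tangency of A1 to both parallel lines with radius 11.1 puts W and G at E ± 11.1·n: W = (-9.736, 5.330), G = (9.736, -5.330). Equal radii place P and U the same way about H: P = H + 11.1·n = (6.159, 34.36), U = H − 11.1·n = (25.63, 23.70). Then |EP| = |P − E| = 34.91.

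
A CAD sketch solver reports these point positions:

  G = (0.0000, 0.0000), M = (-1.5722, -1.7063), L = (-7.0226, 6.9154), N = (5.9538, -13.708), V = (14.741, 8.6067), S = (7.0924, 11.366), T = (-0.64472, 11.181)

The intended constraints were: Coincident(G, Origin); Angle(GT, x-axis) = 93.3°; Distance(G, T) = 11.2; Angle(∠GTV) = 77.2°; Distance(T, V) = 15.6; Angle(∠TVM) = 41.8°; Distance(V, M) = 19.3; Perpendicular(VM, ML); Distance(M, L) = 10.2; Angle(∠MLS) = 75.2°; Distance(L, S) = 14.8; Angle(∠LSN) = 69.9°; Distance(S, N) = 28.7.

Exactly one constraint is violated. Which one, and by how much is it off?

Distance(S, N) = 28.7 — off by 3.60.

G = (0.00, 0.00) ✓; GT at 93.30° ✓; |GT| = 11.20 ✓; ∠GTV = 77.20° ✓; |TV| = 15.60 ✓; ∠TVM = 41.80° ✓; |VM| = 19.30 ✓; ∠(VM, ML) = 90.00° ✓; |ML| = 10.20 ✓; ∠MLS = 75.20° ✓; |LS| = 14.80 ✓; ∠LSN = 69.90° ✓; |SN| = 25.10 ✗.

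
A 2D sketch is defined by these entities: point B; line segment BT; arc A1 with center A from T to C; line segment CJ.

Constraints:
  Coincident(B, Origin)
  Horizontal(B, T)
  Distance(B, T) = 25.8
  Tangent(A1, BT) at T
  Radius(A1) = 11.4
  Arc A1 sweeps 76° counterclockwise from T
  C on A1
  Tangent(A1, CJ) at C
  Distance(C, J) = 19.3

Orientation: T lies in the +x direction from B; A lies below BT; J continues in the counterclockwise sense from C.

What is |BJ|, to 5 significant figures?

29.162

On A1, T sits at bearing 90° from A; a 76° counterclockwise sweep puts C at bearing 166°, so C = A + 11.4·(cos 166°, sin 166°) = (14.739, -8.6421). Since A1 is tangent to CJ there, AC ⟂ CJ, so CJ runs along (−sin 166°, cos 166°); with |CJ| = 19.3, J = (10.070, -27.369). Then |BJ| = |J − B| = 29.162.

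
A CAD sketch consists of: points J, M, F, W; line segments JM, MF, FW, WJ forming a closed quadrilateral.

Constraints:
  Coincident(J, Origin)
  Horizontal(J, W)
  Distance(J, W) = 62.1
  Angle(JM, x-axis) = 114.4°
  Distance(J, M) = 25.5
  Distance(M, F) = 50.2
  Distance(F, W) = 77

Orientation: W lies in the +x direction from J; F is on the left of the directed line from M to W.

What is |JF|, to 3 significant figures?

66.6

Checks: |MF| = 50.20 ✓; |FW| = 77.00 ✓.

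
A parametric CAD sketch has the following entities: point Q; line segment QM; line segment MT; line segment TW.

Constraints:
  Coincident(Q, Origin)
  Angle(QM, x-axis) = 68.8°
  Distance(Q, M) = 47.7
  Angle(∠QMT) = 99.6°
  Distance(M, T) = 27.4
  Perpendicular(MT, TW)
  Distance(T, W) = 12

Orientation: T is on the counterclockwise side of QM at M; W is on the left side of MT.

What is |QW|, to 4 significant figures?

49.77

∠QMT = 99.6°, so MT runs at 68.8° + (180° − 99.6°) = 149.2° from the x-axis; with |MT| = 27.4, T = M + 27.4·(cos 149.2°, sin 149.2°) = (-6.286, 58.50). The perpendicularity gives TW at right angles to MT; with |TW| = 12.0 on the left of MT, W = T + 12.0·(-0.5120, -0.8590) = (-12.43, 48.19). Then |QW| = |W − Q| = 49.77.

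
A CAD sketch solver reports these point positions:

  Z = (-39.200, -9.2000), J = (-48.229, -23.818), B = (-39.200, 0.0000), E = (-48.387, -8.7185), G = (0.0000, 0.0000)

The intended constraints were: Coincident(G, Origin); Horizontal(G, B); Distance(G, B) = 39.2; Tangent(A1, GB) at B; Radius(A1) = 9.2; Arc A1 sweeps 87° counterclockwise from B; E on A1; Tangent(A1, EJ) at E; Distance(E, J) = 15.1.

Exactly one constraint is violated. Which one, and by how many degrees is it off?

Tangent(A1, EJ) at E — off by 3.60°.

G = (0.00, 0.00) ✓; G.y = 0.00, B.y = 0.00 ✓; |GB| = 39.20 ✓; ∠(ZB, BG) = 90.00° ✓; |ZB| = 9.200 ✓; bearing(Z→E) − bearing(Z→B) = 87.00° ✓; |ZE| = 9.200 ✓; ∠(ZE, EJ) = 86.40° ✗; |EJ| = 15.10 ✓.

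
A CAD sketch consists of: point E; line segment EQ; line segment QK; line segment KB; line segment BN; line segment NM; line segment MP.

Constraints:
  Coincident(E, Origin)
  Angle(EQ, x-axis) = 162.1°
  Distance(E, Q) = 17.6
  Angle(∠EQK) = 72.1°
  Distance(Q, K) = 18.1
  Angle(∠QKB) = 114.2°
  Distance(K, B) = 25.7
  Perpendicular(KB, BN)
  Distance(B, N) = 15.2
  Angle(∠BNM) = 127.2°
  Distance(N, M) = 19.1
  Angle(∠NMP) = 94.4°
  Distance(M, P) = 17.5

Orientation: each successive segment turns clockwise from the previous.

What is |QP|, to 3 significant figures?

6.90

E is at the origin; EQ runs at 162.1° with length 17.6, so Q = (-16.7, 5.41). ∠EQK = 72.1° gives QK at 54.2° from the x-axis; with |QK| = 18.1, K = (-6.16, 20.1). ∠QKB = 114.2° gives KB at -11.6° from the x-axis; with |KB| = 25.7, B = (19.0, 14.9). KB ⟂ BN, so BN runs at -102°; with |BN| = 15.2, N = (16.0, 0.0325). ∠BNM = 127.2° gives NM at -154° from the x-axis; with |NM| = 19.1, M = (-1.27, -8.22). ∠NMP = 94.4° gives MP at 120° from the x-axis; with |MP| = 17.5, P = (-10.0, 6.94). Then |QP| = |P − Q| = 6.90.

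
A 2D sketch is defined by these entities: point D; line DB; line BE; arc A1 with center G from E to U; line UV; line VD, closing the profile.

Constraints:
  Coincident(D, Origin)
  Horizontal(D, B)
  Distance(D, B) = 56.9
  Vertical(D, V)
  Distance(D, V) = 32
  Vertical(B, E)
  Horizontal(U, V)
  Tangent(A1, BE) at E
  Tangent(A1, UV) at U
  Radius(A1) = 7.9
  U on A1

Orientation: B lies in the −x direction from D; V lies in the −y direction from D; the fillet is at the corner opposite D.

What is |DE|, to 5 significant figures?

61.793

D is at the origin; DB is horizontal with |DB| = 56.9 and B on the −x side, so B = (-56.900, 0.0000). D and V share the same x with |DV| = 32.0 and V on the −y side, so V = (0.0000, -32.000). The virtual corner opposite D is at (-56.900, -32.000). The tangent condition forces GE to be normal to BE and A1 meets UV tangentially, so GU is at right angles to UV, with radius 7.9, so the center G sits 7.9 in from both sides at G = (-49.000, -24.100). That places the tangent points at E = (-56.900, -24.100) on BE and U = (-49.000, -32.000) on UV. Then |DE| = |E − D| = 61.793.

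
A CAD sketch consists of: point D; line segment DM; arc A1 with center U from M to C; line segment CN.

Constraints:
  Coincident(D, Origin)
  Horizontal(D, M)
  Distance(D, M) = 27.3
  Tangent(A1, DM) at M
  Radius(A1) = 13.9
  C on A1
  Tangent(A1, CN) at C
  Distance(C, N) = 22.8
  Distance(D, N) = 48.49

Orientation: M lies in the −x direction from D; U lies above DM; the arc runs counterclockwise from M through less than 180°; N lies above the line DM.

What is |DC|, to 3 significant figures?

25.8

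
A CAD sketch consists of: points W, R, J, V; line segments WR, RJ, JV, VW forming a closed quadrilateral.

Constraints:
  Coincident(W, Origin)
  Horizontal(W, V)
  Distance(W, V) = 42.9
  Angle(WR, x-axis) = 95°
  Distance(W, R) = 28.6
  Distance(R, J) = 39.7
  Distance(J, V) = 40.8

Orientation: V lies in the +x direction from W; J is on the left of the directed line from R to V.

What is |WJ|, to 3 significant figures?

53.5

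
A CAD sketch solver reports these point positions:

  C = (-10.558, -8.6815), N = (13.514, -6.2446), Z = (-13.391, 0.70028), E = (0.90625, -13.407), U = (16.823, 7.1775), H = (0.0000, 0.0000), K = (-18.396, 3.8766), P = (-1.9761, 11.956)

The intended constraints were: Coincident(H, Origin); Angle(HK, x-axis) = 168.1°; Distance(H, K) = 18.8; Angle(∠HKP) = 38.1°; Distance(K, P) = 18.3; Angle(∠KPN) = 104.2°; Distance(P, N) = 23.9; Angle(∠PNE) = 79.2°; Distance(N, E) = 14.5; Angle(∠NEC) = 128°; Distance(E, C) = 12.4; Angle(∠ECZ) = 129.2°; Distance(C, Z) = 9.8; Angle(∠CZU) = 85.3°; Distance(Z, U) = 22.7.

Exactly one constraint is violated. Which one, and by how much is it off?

Distance(Z, U) = 22.7 — off by 8.20.

H = (0.00, 0.00) ✓; HK at 168.1° ✓; |HK| = 18.80 ✓; ∠HKP = 38.10° ✓; |KP| = 18.30 ✓; ∠KPN = 104.2° ✓; |PN| = 23.90 ✓; ∠PNE = 79.20° ✓; |NE| = 14.50 ✓; ∠NEC = 128.0° ✓; |EC| = 12.40 ✓; ∠ECZ = 129.2° ✓; |CZ| = 9.800 ✓; ∠CZU = 85.30° ✓; |ZU| = 30.90 ✗.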